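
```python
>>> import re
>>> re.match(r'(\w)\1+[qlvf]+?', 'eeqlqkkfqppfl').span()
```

`\1` has to match the exact text group 1 already captured.
`match` is anchored at position 0; if the pattern doesn't fit there, it returns None.
The match spans [0:3] → 'eeq'.
Captured: group 1 = 'e'.

(0, 3)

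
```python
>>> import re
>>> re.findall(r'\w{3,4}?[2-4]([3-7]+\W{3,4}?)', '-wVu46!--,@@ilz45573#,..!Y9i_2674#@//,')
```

['6!--', '5573#,.', '674#@/']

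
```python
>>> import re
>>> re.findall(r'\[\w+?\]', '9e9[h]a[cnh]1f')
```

Scanning left to right: at [3:6] → '[h]'; at [7:12] → '[cnh]'.
No capturing groups, so `findall` returns the 2 full match strings.

['[h]', '[cnh]']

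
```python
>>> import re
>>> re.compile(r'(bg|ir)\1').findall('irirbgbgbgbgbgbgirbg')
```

A backreference is literal: `\1` must see the identical characters the first group matched.
Because there's exactly one group, `findall` drops the full match and keeps group 1 from each hit.

['ir', 'bg', 'bg', 'bg']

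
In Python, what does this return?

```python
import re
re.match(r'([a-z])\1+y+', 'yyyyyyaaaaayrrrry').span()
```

(0, 6)

The backreference `\1` re-matches whatever the first group consumed, character for character.
`re.match` only tries the pattern at the start of the string.
The match spans [0:6] → 'yyyyyy'.
Captured: group 1 = 'y'.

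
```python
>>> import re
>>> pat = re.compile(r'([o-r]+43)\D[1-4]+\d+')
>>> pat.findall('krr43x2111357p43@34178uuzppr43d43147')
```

The pattern matches one or more of a character in [o-r], then the literal '43' (captured); then a non-digit, then one or more of a character in [1-4]; then one or more of a digit.
Because there's exactly one group, `findall` drops the full match and keeps group 1 from each hit.

['rr43', 'p43', 'ppr43']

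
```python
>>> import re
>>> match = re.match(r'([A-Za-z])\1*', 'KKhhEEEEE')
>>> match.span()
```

(0, 2)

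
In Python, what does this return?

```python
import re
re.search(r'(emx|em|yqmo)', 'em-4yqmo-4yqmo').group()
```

Unlike `match`, `search` isn't anchored — it looks for the pattern anywhere in the string.
The match spans [0:2] → 'em'.
Captured: group 1 = 'em'.

'em'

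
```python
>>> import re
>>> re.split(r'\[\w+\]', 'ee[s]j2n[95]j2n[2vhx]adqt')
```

`split` removes every match and returns the 4 fragments in between.

['ee', 'j2n', 'j2n', 'adqt']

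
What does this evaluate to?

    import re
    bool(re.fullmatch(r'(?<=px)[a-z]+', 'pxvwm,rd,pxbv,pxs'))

False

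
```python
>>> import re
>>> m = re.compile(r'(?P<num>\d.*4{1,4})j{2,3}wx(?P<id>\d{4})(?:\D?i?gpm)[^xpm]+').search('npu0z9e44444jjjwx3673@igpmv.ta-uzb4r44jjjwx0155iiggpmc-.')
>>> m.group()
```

'0z9e44444jjjwx3673@igpmv.ta-uzb4r44jjjw'

This matches a digit, then zero or more of any character, then 1 to 4 of the literal '4' (captured as 'num'); then 2 to 3 of the literal 'j', then the literal 'wx'; then exactly 4 of a digit (captured as 'id'); then optionally a non-digit, then optionally the literal 'i', then the literal 'gpm' (non-capturing group); then one or more of any character except [xpm].
`re.search` tries every starting position until one works.
The match spans [3:42] → '0z9e44444jjjwx3673@igpmv.ta-uzb4r44jjjw'.
Captured: group 1 = '0z9e44444', group 2 = '3673'.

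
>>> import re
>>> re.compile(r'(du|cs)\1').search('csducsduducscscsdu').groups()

('du',)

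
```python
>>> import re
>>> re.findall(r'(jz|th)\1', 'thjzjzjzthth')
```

['jz', 'th']

The backreference `\1` re-matches whatever the first group consumed, character for character.
Walking the string: at [2:6] match 'jzjz', group 1 = 'jz'; at [8:12] match 'thth', group 1 = 'th'.
`findall` collects group 1 from each match (2 total).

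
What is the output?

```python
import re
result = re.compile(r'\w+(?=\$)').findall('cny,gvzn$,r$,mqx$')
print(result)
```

The lookaround is zero-width — it requires the adjacent text to match without consuming it, so the asserted text isn't part of the match.
`findall` yields the raw match text (3 of them) because the pattern has no groups.

['gvzn', 'r', 'mqx']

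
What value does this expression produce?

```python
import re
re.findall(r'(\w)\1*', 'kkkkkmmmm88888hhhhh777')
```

`\1` is not a pattern — it's the concrete string captured by group 1, re-applied verbatim.
With a single group, `findall` returns only what that group captured — 5 items.

['k', 'm', '8', 'h', '7']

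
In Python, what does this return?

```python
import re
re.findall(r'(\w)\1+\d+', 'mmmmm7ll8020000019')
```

['m', 'l']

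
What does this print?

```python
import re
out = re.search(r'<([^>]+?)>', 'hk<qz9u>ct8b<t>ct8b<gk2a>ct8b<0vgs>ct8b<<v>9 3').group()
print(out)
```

<qz9u>

The match spans [2:8] → '<qz9u>'.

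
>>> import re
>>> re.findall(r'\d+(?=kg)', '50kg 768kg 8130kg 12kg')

['50', '768', '8130', '12']

Lookahead/lookbehind check context without consuming it, so the matched span excludes the asserted characters.
Since nothing is captured, `findall` lists the 4 matched substrings directly.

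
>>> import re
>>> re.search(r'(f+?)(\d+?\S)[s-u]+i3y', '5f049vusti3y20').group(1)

This matches one or more of a literal 'f' (lazy) (captured); then one or more of a digit (lazy), then a non-whitespace character (captured); then one or more of a character in [s-u], then the literal 'i3y'.
`re.search` scans for the first position where the pattern succeeds.
The match spans [1:12] → 'f049vusti3y'.
Captured: group 1 = 'f', group 2 = '049v'.

'f'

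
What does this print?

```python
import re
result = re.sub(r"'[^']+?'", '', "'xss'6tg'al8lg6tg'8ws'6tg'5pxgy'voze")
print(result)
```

Every occurrence is swapped for ''.

6tg8ws5pxgy'voze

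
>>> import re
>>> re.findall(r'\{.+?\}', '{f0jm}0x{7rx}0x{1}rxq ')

Scanning left to right: at [0:6] → '{f0jm}'; at [8:13] → '{7rx}'; at [15:18] → '{1}'.
`findall` yields the raw match text (3 of them) because the pattern has no groups.

['{f0jm}', '{7rx}', '{1}']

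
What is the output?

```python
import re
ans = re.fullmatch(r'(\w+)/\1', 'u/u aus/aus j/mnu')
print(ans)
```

None

A backreference is literal: `\1` must see the identical characters the first group matched.
`fullmatch` succeeds only if the pattern covers the string from start to end.
Here the string isn't matched end-to-end, so the call returns None.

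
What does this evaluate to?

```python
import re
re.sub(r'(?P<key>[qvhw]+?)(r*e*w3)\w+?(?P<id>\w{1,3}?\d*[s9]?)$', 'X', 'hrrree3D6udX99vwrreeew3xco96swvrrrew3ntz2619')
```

The pattern matches one or more of one of [qvhw] (lazy) (captured as 'key'); then zero or more of the literal 'r', then zero or more of a literal 'e', then the literal 'w3' (captured); then one or more of a word character (lazy); then 1 to 3 of a word character (lazy), then zero or more of a digit, then optionally one of [s9] (captured as 'id'); then anchored at the end.
Each match is replaced by 'X'.

'hrrree3D6udX99X'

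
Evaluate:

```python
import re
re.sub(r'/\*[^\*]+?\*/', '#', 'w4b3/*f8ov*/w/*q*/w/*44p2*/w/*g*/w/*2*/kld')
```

'w4b3#w#w#w#w#kld'

Matches: at [4:12] → '/*f8ov*/'; at [13:18] → '/*q*/'; at [19:27] → '/*44p2*/'; at [28:33] → '/*g*/'; at [34:39] → '/*2*/'.
`sub` substitutes '#' at each match site.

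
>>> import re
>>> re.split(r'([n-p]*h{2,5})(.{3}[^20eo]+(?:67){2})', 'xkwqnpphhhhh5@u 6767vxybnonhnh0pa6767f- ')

['xkwq', 'npphhhhh', '5@u 6767', 'vxybnonhnh0pa6767f- ']

Pattern: zero or more of a character in [n-p], then 2 to 5 of a literal 'h' (captured); then exactly 3 of any character, then one or more of any character except [20eo], then the literal '67' repeated 2 times (captured).
The group in the pattern means `split` returns the separators' captures alongside the pieces.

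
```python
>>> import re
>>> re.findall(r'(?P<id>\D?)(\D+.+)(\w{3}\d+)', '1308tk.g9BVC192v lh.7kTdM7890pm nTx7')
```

[('t', 'k.g9BVC192v lh.7kTdM7890pm ', 'nTx7')]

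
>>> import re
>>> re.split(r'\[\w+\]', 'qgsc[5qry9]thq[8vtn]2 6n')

Matches to split on: at [4:11] → '[5qry9]'; at [14:20] → '[8vtn]'.
Splitting on the pattern gives 3 pieces.

['qgsc', 'thq', '2 6n']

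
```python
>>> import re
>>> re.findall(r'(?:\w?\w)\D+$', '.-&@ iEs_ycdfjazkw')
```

['iEs_ycdfjazkw']

Pattern: optionally a word character, then a word character (non-capturing group); then one or more of a non-digit; then anchored at the end.
With no groups in the pattern, `findall` gives back each whole match — 1 here.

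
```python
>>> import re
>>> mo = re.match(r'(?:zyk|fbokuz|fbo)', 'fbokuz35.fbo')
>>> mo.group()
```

`match` is anchored at position 0; if the pattern doesn't fit there, it returns None.
The match spans [0:6] → 'fbokuz'.

'fbokuz'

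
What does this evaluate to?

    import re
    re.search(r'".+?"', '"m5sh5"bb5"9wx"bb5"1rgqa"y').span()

Unlike `match`, `search` isn't anchored — it looks for the pattern anywhere in the string.
The match spans [0:7] → '"m5sh5"'.

(0, 7)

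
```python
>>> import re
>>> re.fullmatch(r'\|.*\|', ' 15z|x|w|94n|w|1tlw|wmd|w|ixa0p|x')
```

`fullmatch` succeeds only if the pattern covers the string from start to end.
Here the pattern can't cover the whole string, so the call returns None.

None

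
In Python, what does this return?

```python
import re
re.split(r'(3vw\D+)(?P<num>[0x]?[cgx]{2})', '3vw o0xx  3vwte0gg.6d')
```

This matches the literal '3vw', then one or more of a non-digit (captured); then optionally one of [0x], then exactly 2 of one of [cgx] (captured as 'num').
Matches to split on: at [0:8] → '3vw o0xx'; at [10:18] → '3vwte0gg'.
Because the pattern has a capturing group, `split` also inserts each captured text between the pieces.

['', '3vw o', '0xx', '  ', '3vwte', '0gg', '.6d']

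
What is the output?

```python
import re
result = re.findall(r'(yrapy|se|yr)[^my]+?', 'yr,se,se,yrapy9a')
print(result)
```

['yr', 'se', 'se', 'yrapy']

Alternation isn't longest-match — the leftmost alternative that fits at this position is chosen.
`findall` collects group 1 from each match (4 total).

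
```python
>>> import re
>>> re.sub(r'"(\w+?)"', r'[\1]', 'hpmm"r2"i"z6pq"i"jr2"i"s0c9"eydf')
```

'hpmm[r2]i[z6pq]i[jr2]i[s0c9]eydf'

Matches: at [4:8] → '"r2"'; at [9:15] → '"z6pq"'; at [16:21] → '"jr2"'; at [22:28] → '"s0c9"'.
`\1` in the replacement pulls in group 1's text for each match.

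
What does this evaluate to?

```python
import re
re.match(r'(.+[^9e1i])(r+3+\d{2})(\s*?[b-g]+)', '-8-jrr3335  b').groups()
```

Pattern: one or more of any character, then any character except [9e1i] (captured); then one or more of the literal 'r', then one or more of the literal '3', then exactly 2 of a digit (captured); then zero or more of whitespace (lazy), then one or more of a character in [b-g] (captured).
With `match`, the pattern is implicitly anchored at the beginning.
The match spans [0:13] → '-8-jrr3335  b'.
Captured: group 1 = '-8-jr', group 2 = 'r3335', group 3 = '  b'.

('-8-jr', 'r3335', '  b')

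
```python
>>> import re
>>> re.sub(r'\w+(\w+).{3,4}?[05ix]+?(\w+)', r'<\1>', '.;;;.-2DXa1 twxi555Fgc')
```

'.;;;.-<1>'

The pattern matches one or more of a word character; then one or more of a word character (captured); then 3 to 4 of any character (lazy), then one or more of one of [05ix] (lazy); then one or more of a word character (captured).
Matches: at [6:22] → '2DXa1 twxi555Fgc'.
`\1` in the replacement pulls in group 1's text for each match.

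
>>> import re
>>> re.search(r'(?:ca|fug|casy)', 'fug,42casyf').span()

Unlike `match`, `search` isn't anchored — it looks for the pattern anywhere in the string.
The match spans [0:3] → 'fug'.

(0, 3)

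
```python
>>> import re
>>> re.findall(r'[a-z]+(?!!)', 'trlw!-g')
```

['trl', 'g']

Because the assertion is negative and zero-width, positions next to the forbidden text are skipped.
Walking the string: at [0:3] → 'trl'; at [6:7] → 'g'.
With no groups in the pattern, `findall` gives back each whole match — 2 here.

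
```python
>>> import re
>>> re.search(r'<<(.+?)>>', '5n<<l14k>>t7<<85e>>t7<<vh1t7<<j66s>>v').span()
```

(2, 10)

`re.search` scans for the first position where the pattern succeeds.
The match spans [2:10] → '<<l14k>>'.
Captured: group 1 = 'l14k'.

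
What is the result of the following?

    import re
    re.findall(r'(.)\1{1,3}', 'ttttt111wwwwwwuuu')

['t', '1', 'w', 'w', 'u']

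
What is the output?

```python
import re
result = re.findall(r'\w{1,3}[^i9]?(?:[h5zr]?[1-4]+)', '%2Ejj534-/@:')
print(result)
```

['2Ejj534']

Pattern: 1 to 3 of a word character, then optionally any character except [i9]; then optionally one of [h5zr], then one or more of a character in [1-4] (non-capturing group).
Scanning left to right: at [1:8] → '2Ejj534'.
Since nothing is captured, `findall` lists the 1 matched substring directly.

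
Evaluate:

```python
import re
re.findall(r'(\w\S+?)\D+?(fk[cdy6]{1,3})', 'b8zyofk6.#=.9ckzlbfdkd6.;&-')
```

Lazy quantifiers expand one character at a time until the remainder of the pattern can match.
Multiple groups make `findall` return tuples — one 2-tuple for the one match.

[('b8', 'fk6')]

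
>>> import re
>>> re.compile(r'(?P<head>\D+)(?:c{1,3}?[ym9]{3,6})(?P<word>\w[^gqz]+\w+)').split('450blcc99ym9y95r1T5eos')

['450', 'blc', '95r1T5eos', '']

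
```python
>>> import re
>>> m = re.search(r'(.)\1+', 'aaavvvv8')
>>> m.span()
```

(0, 3)

A backreference is literal: `\1` must see the identical characters the first group matched.
The match spans [0:3] → 'aaa'.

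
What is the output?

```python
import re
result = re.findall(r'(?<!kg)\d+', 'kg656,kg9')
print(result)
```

['56']

The negative lookahead/lookbehind blocks any match where the forbidden context is present.
Walking the string: at [3:5] → '56'.
No capturing groups, so `findall` returns the 1 full match string.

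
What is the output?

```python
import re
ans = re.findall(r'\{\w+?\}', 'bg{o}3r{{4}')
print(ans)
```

['{o}', '{4}']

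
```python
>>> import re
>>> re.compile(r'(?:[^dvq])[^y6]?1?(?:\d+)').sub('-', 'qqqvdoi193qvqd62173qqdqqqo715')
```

'qqqvd-qvqd-qqdqqq-'

The pattern matches any character except [dvq] (non-capturing group); then optionally any character except [y6], then optionally a literal '1'; then one or more of a digit (non-capturing group).
Every occurrence is swapped for '-'.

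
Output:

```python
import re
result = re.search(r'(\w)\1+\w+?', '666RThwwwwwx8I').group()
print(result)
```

666R

The backreference `\1` re-matches whatever the first group consumed, character for character.
Unlike `match`, `search` isn't anchored — it looks for the pattern anywhere in the string.
The match spans [0:4] → '666R'.
Captured: group 1 = '6'.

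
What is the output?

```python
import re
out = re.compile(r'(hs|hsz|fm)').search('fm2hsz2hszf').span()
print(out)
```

(0, 2)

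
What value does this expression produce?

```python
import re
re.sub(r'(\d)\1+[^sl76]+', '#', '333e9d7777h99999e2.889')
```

'##'

`\1` is not a pattern — it's the concrete string captured by group 1, re-applied verbatim.
`sub` substitutes '#' at each match site.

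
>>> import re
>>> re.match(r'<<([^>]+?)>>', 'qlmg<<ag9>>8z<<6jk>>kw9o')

None

`match` is anchored at position 0; if the pattern doesn't fit there, it returns None.
Here position 0 doesn't satisfy it, so the call returns None.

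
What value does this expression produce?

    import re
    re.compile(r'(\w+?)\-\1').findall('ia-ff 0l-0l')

After group 1 captures some text, `\1` only succeeds where that same text appears again.
`findall` collects group 1 from the one match (1 total).

['0l']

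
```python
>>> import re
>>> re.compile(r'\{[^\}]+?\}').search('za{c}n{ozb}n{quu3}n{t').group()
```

'{c}'

`search` walks the string left to right and returns the first match it finds.
The match spans [2:5] → '{c}'.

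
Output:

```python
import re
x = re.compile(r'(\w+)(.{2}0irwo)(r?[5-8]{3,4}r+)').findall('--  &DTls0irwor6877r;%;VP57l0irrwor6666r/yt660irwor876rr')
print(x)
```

[('DT', 'ls0irwo', 'r6877r'), ('yt', '660irwo', 'r876rr')]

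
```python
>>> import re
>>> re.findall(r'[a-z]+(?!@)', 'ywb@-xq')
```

['yw', 'xq']

The negative lookahead/lookbehind blocks any match where the forbidden context is present.
Walking the string: at [0:2] → 'yw'; at [5:7] → 'xq'.
No capturing groups, so `findall` returns the 2 full match strings.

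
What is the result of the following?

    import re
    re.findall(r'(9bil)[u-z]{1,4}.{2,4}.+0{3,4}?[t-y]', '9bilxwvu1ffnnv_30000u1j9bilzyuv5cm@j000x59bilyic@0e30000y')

The pattern matches the literal '9b', then the literal 'il' (captured); then 1 to 4 of a character in [u-z], then 2 to 4 of any character, then one or more of any character; then 3 to 4 of the literal '0' (lazy), then a character in [t-y].
Matches: at [0:57] match '9bilxwvu1ffnnv_30000u1j9bilzyuv5cm@j000x59bilyic@0e30000y', group 1 = '9bil'.
Because there's exactly one group, `findall` drops the full match and keeps group 1 from the one hit.

['9bil']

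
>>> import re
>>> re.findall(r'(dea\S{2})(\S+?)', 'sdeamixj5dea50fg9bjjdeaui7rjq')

[('deami', 'x'), ('dea50', 'f'), ('deaui', '7')]

Pattern: the literal 'dea', then exactly 2 of a non-whitespace character (captured); then one or more of a non-whitespace character (lazy) (captured).
Multiple groups make `findall` return tuples — one 2-tuple for each match.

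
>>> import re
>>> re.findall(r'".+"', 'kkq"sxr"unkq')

['"sxr"']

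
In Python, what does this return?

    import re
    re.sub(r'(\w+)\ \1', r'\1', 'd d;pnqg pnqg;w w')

'd;pnqg;w'

After group 1 captures some text, `\1` only succeeds where that same text appears again.
Matches: at [0:3] → 'd d'; at [4:13] → 'pnqg pnqg'; at [14:17] → 'w w'.
`\1` in the replacement pulls in group 1's text for each match.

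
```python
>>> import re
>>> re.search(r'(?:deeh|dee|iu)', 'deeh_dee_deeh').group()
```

'deeh'

`|` is ordered: at each position the engine commits to the first alternative that works.
The match spans [0:4] → 'deeh'.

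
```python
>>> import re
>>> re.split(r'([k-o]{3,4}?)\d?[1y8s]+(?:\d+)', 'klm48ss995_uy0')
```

This matches 3 to 4 of a character in [k-o] (lazy) (captured); then optionally a digit, then one or more of one of [1y8s]; then one or more of a digit (non-capturing group).
Matches to split on: at [0:10] → 'klm48ss995'.
`re.split` interleaves the captured-group text with the surrounding fragments.

['', 'klm', '_uy0']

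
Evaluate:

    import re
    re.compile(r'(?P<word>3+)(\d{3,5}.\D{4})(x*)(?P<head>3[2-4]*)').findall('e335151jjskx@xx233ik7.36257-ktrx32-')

With 4 capturing groups, `findall` returns a 4-tuple per match.

[('3', '6257-ktrx', '', '32')]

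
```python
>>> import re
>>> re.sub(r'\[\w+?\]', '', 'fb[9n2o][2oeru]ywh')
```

'fbywh'

Every occurrence is swapped for ''.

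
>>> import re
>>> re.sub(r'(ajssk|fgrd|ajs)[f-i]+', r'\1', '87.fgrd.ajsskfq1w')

'87.fgrd.ajsskq1w'

Matches: at [8:14] → 'ajsskf'.
`\1` in the replacement pulls in group 1's text for each match.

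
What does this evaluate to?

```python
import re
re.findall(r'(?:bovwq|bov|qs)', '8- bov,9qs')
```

Since nothing is captured, `findall` lists the 2 matched substrings directly.

['bov', 'qs']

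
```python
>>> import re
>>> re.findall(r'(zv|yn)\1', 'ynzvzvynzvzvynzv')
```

A backreference is literal: `\1` must see the identical characters the first group matched.
With a single group, `findall` returns only what that group captured — 2 items.

['zv', 'zv']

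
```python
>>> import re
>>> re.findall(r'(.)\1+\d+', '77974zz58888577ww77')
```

['7', 'z', 'w']

`\1` has to match the exact text group 1 already captured.
Scanning left to right: at [0:5] match '77974', group 1 = '7'; at [5:15] match 'zz58888577', group 1 = 'z'; at [15:19] match 'ww77', group 1 = 'w'.
With a single group, `findall` returns only what that group captured — 3 items.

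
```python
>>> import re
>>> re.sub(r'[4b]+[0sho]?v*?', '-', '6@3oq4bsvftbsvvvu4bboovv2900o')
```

The pattern matches one or more of one of [4b]; then optionally one of [0sho], then zero or more of the literal 'v' (lazy).
Matches: at [5:8] → '4bs'; at [11:13] → 'bs'; at [17:21] → '4bbo'.
`sub` substitutes '-' at each match site.

'6@3oq-vft-vvvu-ovv2900o'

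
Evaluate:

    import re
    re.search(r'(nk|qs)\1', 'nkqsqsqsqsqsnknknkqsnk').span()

(2, 6)

A backreference is literal: `\1` must see the identical characters the first group matched.
`re.search` scans for the first position where the pattern succeeds.
The match spans [2:6] → 'qsqs'.
Captured: group 1 = 'qs'.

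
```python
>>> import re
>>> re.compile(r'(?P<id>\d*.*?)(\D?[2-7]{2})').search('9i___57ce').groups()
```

('9i__', '_57')

The match spans [0:7] → '9i___57'.
Captured: group 1 = '9i__', group 2 = '_57'.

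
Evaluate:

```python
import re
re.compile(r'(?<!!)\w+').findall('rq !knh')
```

['rq', 'nh']

The negative lookaround is zero-width — it rules out positions where the adjacent text would match, without consuming anything.
Walking the string: at [0:2] → 'rq'; at [5:7] → 'nh'.
`findall` yields the raw match text (2 of them) because the pattern has no groups.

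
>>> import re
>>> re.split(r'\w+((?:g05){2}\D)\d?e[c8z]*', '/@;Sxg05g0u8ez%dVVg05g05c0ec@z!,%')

Because the pattern has a capturing group, `split` also inserts each captured text between the pieces.

['/@;Sxg05g0u8ez%', 'g05g05c', '@z!,%']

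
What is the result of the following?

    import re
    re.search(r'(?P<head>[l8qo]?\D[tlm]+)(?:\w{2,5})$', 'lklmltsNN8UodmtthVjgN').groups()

The pattern matches optionally one of [l8qo], then a non-digit, then one or more of one of [tlm] (captured as 'head'); then 2 to 5 of a word character (non-capturing group); then anchored at the end.
`re.search` scans for the first position where the pattern succeeds.
The match spans [11:21] → 'odmtthVjgN'.
Captured: group 1 = 'odmtt'.

('odmtt',)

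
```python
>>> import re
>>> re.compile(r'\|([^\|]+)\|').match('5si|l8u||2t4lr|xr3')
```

None

`match` is anchored at position 0; if the pattern doesn't fit there, it returns None.
Here position 0 doesn't satisfy it, so the call returns None.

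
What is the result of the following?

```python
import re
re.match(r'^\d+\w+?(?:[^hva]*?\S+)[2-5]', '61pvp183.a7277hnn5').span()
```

With `match`, the pattern is implicitly anchored at the beginning.
The match spans [0:18] → '61pvp183.a7277hnn5'.

(0, 18)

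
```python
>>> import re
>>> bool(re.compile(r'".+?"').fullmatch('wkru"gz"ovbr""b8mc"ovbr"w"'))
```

False

For `fullmatch`, every character of the input must be accounted for by the pattern.
Here there's no way to consume every character, so the call returns None, and `bool(None)` is False.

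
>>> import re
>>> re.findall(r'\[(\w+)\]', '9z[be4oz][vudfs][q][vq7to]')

['be4oz', 'vudfs', 'q', 'vq7to']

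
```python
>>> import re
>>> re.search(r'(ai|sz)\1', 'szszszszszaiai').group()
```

After group 1 captures some text, `\1` only succeeds where that same text appears again.
The match spans [0:4] → 'szsz'.

'szsz'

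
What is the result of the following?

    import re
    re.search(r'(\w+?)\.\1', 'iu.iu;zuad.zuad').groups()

The backreference `\1` re-matches whatever the first group consumed, character for character.
`re.search` scans for the first position where the pattern succeeds.
The match spans [0:5] → 'iu.iu'.
Captured: group 1 = 'iu'.

('iu',)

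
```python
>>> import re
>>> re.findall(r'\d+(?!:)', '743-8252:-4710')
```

The negative lookaround is zero-width — it rules out positions where the adjacent text would match, without consuming anything.
Walking the string: at [0:3] → '743'; at [4:7] → '825'; at [10:14] → '4710'.
`findall` yields the raw match text (3 of them) because the pattern has no groups.

['743', '825', '4710']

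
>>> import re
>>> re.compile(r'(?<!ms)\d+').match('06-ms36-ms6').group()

'06'

`re.match` only tries the pattern at the start of the string.
The match spans [0:2] → '06'.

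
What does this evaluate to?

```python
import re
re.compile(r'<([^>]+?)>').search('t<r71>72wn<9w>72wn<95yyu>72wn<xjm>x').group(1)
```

'r71'

The match spans [1:6] → '<r71>'.
Captured: group 1 = 'r71'.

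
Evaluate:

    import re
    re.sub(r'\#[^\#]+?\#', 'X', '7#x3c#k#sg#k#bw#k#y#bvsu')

Each match is replaced by 'X'.

'7XkXkXkXbvsu'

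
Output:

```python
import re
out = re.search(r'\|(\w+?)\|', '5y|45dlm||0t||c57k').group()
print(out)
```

|45dlm|

`search` walks the string left to right and returns the first match it finds.
The match spans [2:9] → '|45dlm|'.
Captured: group 1 = '45dlm'.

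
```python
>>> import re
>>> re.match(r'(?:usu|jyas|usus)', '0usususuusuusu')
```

None

`re.match` only tries the pattern at the start of the string.
Here position 0 doesn't satisfy it, so the call returns None.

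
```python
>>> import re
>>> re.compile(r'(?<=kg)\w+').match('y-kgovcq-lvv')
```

None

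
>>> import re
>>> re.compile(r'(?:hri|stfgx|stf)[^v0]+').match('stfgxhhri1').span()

(0, 10)

`match` is anchored at position 0; if the pattern doesn't fit there, it returns None.
The match spans [0:10] → 'stfgxhhri1'.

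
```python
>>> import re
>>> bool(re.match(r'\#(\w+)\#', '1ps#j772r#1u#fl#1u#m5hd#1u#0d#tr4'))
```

`re.match` won't scan ahead — the pattern has to work from the very first character.
Here the string doesn't start with a match, so the call returns None, and `bool(None)` is False.

False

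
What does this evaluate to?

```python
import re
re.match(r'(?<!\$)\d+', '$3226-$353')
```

The negative lookaround is zero-width — it rules out positions where the adjacent text would match, without consuming anything.
With `match`, the pattern is implicitly anchored at the beginning.
Here the string doesn't start with a match, so the call returns None.

None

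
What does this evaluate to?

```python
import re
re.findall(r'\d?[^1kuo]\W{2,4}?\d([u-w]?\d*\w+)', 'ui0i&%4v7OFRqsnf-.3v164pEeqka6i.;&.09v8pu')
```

Pattern: optionally a digit; then any character except [1kuo], then 2 to 4 of a non-word character (lazy), then a digit; then optionally a character in [u-w], then zero or more of a digit, then one or more of a word character (captured).
Matches: at [2:16] match '0i&%4v7OFRqsnf', group 1 = 'v7OFRqsnf'; at [29:41] match '6i.;&.09v8pu', group 1 = '9v8pu'.
`findall` collects group 1 from each match (2 total).

['v7OFRqsnf', '9v8pu']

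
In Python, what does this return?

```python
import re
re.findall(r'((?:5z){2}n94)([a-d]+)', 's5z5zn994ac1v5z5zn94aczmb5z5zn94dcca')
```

This matches the literal '5z' repeated 2 times, then the literal 'n94' (captured); then one or more of a character in [a-d] (captured).
Scanning left to right: at [13:22] match '5z5zn94ac', groups = ('5z5zn94', 'ac'); at [25:36] match '5z5zn94dcca', groups = ('5z5zn94', 'dcca').
2 groups means each result is a tuple of 2 captured strings — 2 here.

[('5z5zn94', 'ac'), ('5z5zn94', 'dcca')]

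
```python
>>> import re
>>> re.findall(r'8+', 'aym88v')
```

With no groups in the pattern, `findall` gives back each whole match — 1 here.

['88']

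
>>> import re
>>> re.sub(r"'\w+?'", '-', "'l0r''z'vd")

'--vd'

Matches: at [0:5] → "'l0r'"; at [5:8] → "'z'".
Every occurrence is swapped for '-'.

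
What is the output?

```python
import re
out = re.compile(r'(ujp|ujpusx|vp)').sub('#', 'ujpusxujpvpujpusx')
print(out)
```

Alternation isn't longest-match — the leftmost alternative that fits at this position is chosen.
Each match is replaced by '#'.

#usx###usx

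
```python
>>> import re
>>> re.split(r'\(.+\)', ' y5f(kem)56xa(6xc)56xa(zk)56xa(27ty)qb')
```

[' y5f', 'qb']

Matches to split on: at [4:36] → '(kem)56xa(6xc)56xa(zk)56xa(27ty)'.
The string is cut at each match, leaving 2 pieces.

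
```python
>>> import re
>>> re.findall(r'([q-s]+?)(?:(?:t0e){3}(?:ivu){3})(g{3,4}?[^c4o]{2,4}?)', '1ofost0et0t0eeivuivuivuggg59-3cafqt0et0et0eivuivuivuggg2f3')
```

[('q', 'ggg2f')]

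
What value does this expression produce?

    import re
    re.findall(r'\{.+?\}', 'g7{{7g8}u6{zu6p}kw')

['{{7g8}', '{zu6p}']

With the lazy modifier that quantifier settles for the fewest repetitions that let the rest of the pattern succeed (the atoms after it are unaffected and can still be greedy).
Matches: at [2:8] → '{{7g8}'; at [10:16] → '{zu6p}'.
No capturing groups, so `findall` returns the 2 full match strings.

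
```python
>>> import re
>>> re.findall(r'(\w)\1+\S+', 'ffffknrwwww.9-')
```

['f']

A backreference is literal: `\1` must see the identical characters the first group matched.
Matches: at [0:14] match 'ffffknrwwww.9-', group 1 = 'f'.
With a single group, `findall` returns only what that group captured — 1 item.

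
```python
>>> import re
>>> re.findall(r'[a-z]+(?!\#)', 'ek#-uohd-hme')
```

['e', 'uohd', 'hme']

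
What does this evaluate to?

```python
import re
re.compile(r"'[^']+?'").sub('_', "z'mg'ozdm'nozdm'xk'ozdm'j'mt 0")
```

"z_ozdm_xk_j'mt 0"

Matches: at [1:5] → "'mg'"; at [9:16] → "'nozdm'"; at [18:24] → "'ozdm'".
Every occurrence is swapped for '_'.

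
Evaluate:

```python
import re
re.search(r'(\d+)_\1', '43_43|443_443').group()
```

'43_43'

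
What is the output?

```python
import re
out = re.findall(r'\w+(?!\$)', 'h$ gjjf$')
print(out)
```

['gjj']

Because the assertion is negative and zero-width, positions next to the forbidden text are skipped.
Scanning left to right: at [3:6] → 'gjj'.
Since nothing is captured, `findall` lists the 1 matched substring directly.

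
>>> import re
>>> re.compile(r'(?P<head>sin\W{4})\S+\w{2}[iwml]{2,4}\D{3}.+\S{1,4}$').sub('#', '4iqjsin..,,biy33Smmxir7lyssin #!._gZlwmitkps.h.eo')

'4iqj#'

Pattern: the literal 'sin', then exactly 4 of a non-word character (captured as 'head'); then one or more of a non-whitespace character; then exactly 2 of a word character, then 2 to 4 of one of [iwml]; then exactly 3 of a non-digit, then one or more of any character, then 1 to 4 of a non-whitespace character; then anchored at the end.
Matches: at [4:49] → 'sin..,,biy33Smmxir7lyssin #!._gZlwmitkps.h.eo'.
Each match is replaced by '#'.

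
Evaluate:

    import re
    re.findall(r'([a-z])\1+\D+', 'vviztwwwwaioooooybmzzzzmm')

['v']

`\1` has to match the exact text group 1 already captured.
One capturing group, so `findall` returns just the captured substring from the one match — 1 in all.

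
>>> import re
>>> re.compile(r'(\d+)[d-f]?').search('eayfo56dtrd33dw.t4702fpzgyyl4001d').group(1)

The match spans [5:8] → '56d'.
Captured: group 1 = '56'.

'56'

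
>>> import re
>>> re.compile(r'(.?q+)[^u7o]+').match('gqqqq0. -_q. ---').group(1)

'gqqqq'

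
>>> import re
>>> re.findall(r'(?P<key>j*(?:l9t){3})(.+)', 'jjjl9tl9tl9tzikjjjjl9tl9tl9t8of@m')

The pattern matches zero or more of the literal 'j', then the literal 'l9t' repeated 3 times (captured as 'key'); then one or more of any character (captured).
Matches: at [0:33] match 'jjjl9tl9tl9tzikjjjjl9tl9tl9t8of@m', groups = ('jjjl9tl9tl9t', 'zikjjjjl9tl9tl9t8of@m').
Multiple groups make `findall` return tuples — one 2-tuple for the one match.

[('jjjl9tl9tl9t', 'zikjjjjl9tl9tl9t8of@m')]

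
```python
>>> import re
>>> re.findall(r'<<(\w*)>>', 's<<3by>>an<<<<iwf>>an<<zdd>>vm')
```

['3by', 'iwf', 'zdd']

Because there's exactly one group, `findall` drops the full match and keeps group 1 from each hit.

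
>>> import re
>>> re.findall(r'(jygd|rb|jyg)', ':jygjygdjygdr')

['jyg', 'jygd', 'jygd']

Alternation tries branches left to right and keeps the first one that lets the overall match succeed at that position.
One capturing group, so `findall` returns just the captured substring from each match — 3 in all.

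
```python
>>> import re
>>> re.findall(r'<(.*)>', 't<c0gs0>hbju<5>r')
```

Walking the string: at [1:15] match '<c0gs0>hbju<5>', group 1 = 'c0gs0>hbju<5'.
With a single group, `findall` returns only what that group captured — 1 item.

['c0gs0>hbju<5']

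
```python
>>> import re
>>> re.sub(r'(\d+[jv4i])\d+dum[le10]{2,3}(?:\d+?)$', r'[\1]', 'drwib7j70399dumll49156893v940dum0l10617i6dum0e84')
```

This matches one or more of a digit, then one of [jv4i] (captured); then one or more of a digit, then the literal 'dum', then 2 to 3 of one of [le10]; then one or more of a digit (lazy) (non-capturing group); then anchored at the end.
Matches: at [34:48] → '10617i6dum0e84'.
The replacement refers to a captured group, so each match is rewritten using its own captured text.

'drwib7j70399dumll49156893v940dum0l[10617i]'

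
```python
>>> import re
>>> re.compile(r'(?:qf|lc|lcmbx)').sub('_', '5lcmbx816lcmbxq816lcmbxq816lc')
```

Alternation isn't longest-match — the leftmost alternative that fits at this position is chosen.
Each match is replaced by '_'.

'5_mbx816_mbxq816_mbxq816_'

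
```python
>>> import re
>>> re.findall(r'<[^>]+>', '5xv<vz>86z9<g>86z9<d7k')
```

['<vz>', '<g>']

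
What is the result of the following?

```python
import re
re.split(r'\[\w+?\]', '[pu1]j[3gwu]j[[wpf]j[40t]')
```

Matches to split on: at [0:5] → '[pu1]'; at [6:12] → '[3gwu]'; at [14:19] → '[wpf]'; at [20:25] → '[40t]'.
`split` removes every match and returns the 5 fragments in between.

['', 'j', 'j[', 'j', '']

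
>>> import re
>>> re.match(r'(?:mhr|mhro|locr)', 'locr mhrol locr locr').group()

'locr'

With `match`, the pattern is implicitly anchored at the beginning.
The match spans [0:4] → 'locr'.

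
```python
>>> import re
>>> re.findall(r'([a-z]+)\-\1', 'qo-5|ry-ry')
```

['ry']

`\1` has to match the exact text group 1 already captured.
One capturing group, so `findall` returns just the captured substring from the one match — 1 in all.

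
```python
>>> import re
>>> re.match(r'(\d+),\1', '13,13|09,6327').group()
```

`re.match` won't scan ahead — the pattern has to work from the very first character.
The match spans [0:5] → '13,13'.

'13,13'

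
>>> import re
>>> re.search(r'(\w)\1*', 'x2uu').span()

A backreference is literal: `\1` must see the identical characters the first group matched.
`re.search` tries every starting position until one works.
The match spans [0:1] → 'x'.
Captured: group 1 = 'x'.

(0, 1)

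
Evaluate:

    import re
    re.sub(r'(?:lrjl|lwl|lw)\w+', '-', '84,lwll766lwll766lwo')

`sub` substitutes '-' at each match site.

'84,-'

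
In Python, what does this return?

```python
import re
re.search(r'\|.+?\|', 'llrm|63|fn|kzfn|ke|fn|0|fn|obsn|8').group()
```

A `+?`/`*?`/`{m,n}?` starts at its minimum and grows only as far as needed for what follows to match.
The match spans [4:8] → '|63|'.

'|63|'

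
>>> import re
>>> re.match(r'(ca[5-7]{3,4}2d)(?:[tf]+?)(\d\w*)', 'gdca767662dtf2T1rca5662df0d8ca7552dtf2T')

None

This matches the literal 'ca', then 3 to 4 of a character in [5-7], then the literal '2d' (captured); then one or more of one of [tf] (lazy) (non-capturing group); then a digit, then zero or more of a word character (captured).
`re.match` only tries the pattern at the start of the string.
Here the string doesn't start with a match, so the call returns None.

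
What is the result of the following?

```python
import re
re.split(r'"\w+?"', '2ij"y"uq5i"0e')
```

`split` removes every match and returns the 2 fragments in between.

['2ij', 'uq5i"0e']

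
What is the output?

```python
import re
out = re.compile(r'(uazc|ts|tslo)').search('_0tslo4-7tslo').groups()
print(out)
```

('ts',)

The match spans [2:4] → 'ts'.
Captured: group 1 = 'ts'.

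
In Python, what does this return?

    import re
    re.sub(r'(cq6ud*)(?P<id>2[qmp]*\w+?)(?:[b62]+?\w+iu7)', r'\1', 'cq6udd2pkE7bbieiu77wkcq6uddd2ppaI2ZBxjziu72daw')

'cq6udd2daw'

This matches the literal 'cq', then the literal '6u', then zero or more of a literal 'd' (captured); then the literal '2', then zero or more of one of [qmp], then one or more of a word character (lazy) (captured as 'id'); then one or more of one of [b62] (lazy), then one or more of a word character, then the literal 'iu7' (non-capturing group).
The replacement refers to a captured group, so each match is rewritten using its own captured text.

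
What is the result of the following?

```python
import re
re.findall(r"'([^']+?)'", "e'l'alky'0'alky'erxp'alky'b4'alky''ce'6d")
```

['l', '0', 'erxp', 'b4', 'ce']

With a single group, `findall` returns only what that group captured — 5 items.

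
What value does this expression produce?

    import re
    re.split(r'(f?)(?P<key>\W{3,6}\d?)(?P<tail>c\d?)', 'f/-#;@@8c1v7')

This matches optionally a literal 'f' (captured); then 3 to 6 of a non-word character, then optionally a digit (captured as 'key'); then the literal 'c', then optionally a digit (captured as 'tail').
Matches to split on: at [0:10] → 'f/-#;@@8c1'.
`re.split` interleaves the captured-group text with the surrounding fragments.

['', 'f', '/-#;@@8', 'c1', 'v7']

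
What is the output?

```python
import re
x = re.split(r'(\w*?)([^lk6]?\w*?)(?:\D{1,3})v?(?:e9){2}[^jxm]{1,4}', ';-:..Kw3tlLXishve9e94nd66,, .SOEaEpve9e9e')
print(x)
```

[';-:.', '', '.Kw3tlLX', '6,, ', '', '.SOE', '']

`re.split` interleaves the captured-group text with the surrounding fragments.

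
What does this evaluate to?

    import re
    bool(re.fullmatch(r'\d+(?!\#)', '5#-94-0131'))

False

A negative assertion filters positions out without eating any characters.
For `fullmatch`, every character of the input must be accounted for by the pattern.
Here the pattern can't cover the whole string, so the call returns None, and `bool(None)` is False.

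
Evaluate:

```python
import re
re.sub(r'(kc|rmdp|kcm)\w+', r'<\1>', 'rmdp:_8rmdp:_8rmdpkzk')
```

'rmdp:_8rmdp:_8<rmdp>'

Matches: at [14:21] → 'rmdpkzk'.
Each match is replaced using the text its own group 1 captured.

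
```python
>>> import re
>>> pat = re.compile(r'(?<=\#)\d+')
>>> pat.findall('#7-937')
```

The `(?=…)`/`(?<=…)` assertion just peeks at neighbouring text; it doesn't advance the match position.
Since nothing is captured, `findall` lists the 1 matched substring directly.

['7']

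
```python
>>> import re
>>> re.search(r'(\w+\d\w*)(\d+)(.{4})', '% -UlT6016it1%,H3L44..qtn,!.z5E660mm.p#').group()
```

'UlT6016it1%,H3'

This matches one or more of a word character, then a digit, then zero or more of a word character (captured); then one or more of a digit (captured); then exactly 4 of any character (captured).
Unlike `match`, `search` isn't anchored — it looks for the pattern anywhere in the string.
The match spans [3:17] → 'UlT6016it1%,H3'.
Captured: group 1 = 'UlT6016it', group 2 = '1', group 3 = '%,H3'.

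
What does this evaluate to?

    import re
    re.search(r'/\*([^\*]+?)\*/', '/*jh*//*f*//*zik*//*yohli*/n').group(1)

'jh'

`re.search` scans for the first position where the pattern succeeds.
The match spans [0:6] → '/*jh*/'.
Captured: group 1 = 'jh'.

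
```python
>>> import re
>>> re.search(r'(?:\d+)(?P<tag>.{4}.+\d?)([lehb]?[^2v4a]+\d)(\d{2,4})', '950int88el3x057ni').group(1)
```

'int88el3'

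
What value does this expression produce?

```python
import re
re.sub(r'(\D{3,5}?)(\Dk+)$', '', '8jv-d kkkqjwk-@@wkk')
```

'8jv-d kkkqj'

The pattern matches 3 to 5 of a non-digit (lazy) (captured); then a non-digit, then one or more of the literal 'k' (captured); then anchored at the end.
Matches: at [11:19] → 'wk-@@wkk'.
Every occurrence is swapped for ''.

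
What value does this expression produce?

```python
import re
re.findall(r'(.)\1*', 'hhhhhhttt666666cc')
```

['h', 't', '6', 'c']

After group 1 captures some text, `\1` only succeeds where that same text appears again.
Walking the string: at [0:6] match 'hhhhhh', group 1 = 'h'; at [6:9] match 'ttt', group 1 = 't'; at [9:15] match '666666', group 1 = '6'; at [15:17] match 'cc', group 1 = 'c'.
Because there's exactly one group, `findall` drops the full match and keeps group 1 from each hit.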